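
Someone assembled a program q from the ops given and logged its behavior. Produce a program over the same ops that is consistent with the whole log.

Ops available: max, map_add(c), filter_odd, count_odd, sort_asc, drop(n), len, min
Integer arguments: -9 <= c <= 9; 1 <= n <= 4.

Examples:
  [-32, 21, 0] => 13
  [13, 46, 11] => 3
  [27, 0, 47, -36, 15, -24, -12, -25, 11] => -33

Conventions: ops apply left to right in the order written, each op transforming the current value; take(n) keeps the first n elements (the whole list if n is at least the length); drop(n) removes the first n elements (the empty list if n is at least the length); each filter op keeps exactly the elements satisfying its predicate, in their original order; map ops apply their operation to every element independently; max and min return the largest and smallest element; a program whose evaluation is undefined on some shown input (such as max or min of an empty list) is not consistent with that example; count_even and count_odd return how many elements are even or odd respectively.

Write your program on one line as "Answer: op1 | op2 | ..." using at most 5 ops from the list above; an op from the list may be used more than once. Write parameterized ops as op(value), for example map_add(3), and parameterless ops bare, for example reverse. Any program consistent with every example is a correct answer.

sort_asc | filter_odd | map_add(-8) | min

Check, running the answer program on each example:
  [-32, 21, 0] -> [-32, 0, 21] -> [21] -> [13] -> 13
  [13, 46, 11] -> [11, 13, 46] -> [11, 13] -> [3, 5] -> 3
  [27, 0, 47, -36, 15, -24, -12, -25, 11] -> [-36, -25, -24, -12, 0, 11, 15, 27, 47] -> [-25, 11, 15, 27, 47] -> [-33, 3, 7, 19, 39] -> -33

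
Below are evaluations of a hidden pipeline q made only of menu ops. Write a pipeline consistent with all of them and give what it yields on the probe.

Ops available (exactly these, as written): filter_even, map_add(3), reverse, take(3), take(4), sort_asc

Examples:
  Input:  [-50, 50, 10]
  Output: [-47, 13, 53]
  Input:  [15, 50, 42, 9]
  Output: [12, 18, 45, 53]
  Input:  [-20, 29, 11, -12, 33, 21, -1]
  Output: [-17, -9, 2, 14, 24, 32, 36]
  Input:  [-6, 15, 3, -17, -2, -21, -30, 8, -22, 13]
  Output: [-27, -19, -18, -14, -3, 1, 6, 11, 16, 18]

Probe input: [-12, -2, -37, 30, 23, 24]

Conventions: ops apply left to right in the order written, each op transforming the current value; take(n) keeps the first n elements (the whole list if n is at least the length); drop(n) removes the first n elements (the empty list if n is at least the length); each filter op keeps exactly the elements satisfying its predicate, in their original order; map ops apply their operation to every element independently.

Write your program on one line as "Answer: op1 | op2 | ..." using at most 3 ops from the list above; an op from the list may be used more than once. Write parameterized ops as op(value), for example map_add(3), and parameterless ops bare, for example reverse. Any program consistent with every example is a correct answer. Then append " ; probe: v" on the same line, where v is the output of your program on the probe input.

reverse | map_add(3) | sort_asc ; probe: [-34, -9, 1, 26, 27, 33]

Check, running the answer program on each example:
  [-50, 50, 10] -> [10, 50, -50] -> [13, 53, -47] -> [-47, 13, 53]
  [15, 50, 42, 9] -> [9, 42, 50, 15] -> [12, 45, 53, 18] -> [12, 18, 45, 53]
  [-20, 29, 11, -12, 33, 21, -1] -> [-1, 21, 33, -12, 11, 29, -20] -> [2, 24, 36, -9, 14, 32, -17] -> [-17, -9, 2, 14, 24, 32, 36]
  [-6, 15, 3, -17, -2, -21, -30, 8, -22, 13] -> [13, -22, 8, -30, -21, -2, -17, 3, 15, -6] -> [16, -19, 11, -27, -18, 1, -14, 6, 18, -3] -> [-27, -19, -18, -14, -3, 1, 6, 11, 16, 18]
  probe: [-12, -2, -37, 30, 23, 24] -> [24, 23, 30, -37, -2, -12] -> [27, 26, 33, -34, 1, -9] -> [-34, -9, 1, 26, 27, 33]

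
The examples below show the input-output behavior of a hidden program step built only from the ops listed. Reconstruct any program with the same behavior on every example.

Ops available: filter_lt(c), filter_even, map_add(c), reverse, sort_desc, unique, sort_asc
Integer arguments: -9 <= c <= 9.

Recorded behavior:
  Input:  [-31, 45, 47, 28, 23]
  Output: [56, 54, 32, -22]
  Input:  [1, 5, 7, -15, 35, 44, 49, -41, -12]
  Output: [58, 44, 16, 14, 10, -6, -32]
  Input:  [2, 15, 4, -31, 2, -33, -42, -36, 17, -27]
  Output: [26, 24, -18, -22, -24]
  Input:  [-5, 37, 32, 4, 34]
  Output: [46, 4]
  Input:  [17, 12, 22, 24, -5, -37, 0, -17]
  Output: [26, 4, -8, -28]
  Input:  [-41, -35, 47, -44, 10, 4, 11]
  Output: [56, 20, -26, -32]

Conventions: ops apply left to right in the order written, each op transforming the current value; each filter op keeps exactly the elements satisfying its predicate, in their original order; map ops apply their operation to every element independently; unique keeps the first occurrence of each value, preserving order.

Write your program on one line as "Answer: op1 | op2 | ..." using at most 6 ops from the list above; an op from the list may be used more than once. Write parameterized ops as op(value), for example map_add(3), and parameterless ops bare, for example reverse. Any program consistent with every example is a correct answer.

reverse | sort_asc | map_add(9) | reverse | unique | filter_even

Check, running the answer program on each example:
  [-31, 45, 47, 28, 23] -> [23, 28, 47, 45, -31] -> [-31, 23, 28, 45, 47] -> [-22, 32, 37, 54, 56] -> [56, 54, 37, 32, -22] -> [56, 54, 37, 32, -22] -> [56, 54, 32, -22]
  [1, 5, 7, -15, 35, 44, 49, -41, -12] -> [-12, -41, 49, 44, 35, -15, 7, 5, 1] -> [-41, -15, -12, 1, 5, 7, 35, 44, 49] -> [-32, -6, -3, 10, 14, 16, 44, 53, 58] -> [58, 53, 44, 16, 14, 10, -3, -6, -32] -> [58, 53, 44, 16, 14, 10, -3, -6, -32] -> [58, 44, 16, 14, 10, -6, -32]
  [2, 15, 4, -31, 2, -33, -42, -36, 17, -27] -> [-27, 17, -36, -42, -33, 2, -31, 4, 15, 2] -> [-42, -36, -33, -31, -27, 2, 2, 4, 15, 17] -> [-33, -27, -24, -22, -18, 11, 11, 13, 24, 26] -> [26, 24, 13, 11, 11, -18, -22, -24, -27, -33] -> [26, 24, 13, 11, -18, -22, -24, -27, -33] -> [26, 24, -18, -22, -24]
  [-5, 37, 32, 4, 34] -> [34, 4, 32, 37, -5] -> [-5, 4, 32, 34, 37] -> [4, 13, 41, 43, 46] -> [46, 43, 41, 13, 4] -> [46, 43, 41, 13, 4] -> [46, 4]
  [17, 12, 22, 24, -5, -37, 0, -17] -> [-17, 0, -37, -5, 24, 22, 12, 17] -> [-37, -17, -5, 0, 12, 17, 22, 24] -> [-28, -8, 4, 9, 21, 26, 31, 33] -> [33, 31, 26, 21, 9, 4, -8, -28] -> [33, 31, 26, 21, 9, 4, -8, -28] -> [26, 4, -8, -28]
  [-41, -35, 47, -44, 10, 4, 11] -> [11, 4, 10, -44, 47, -35, -41] -> [-44, -41, -35, 4, 10, 11, 47] -> [-35, -32, -26, 13, 19, 20, 56] -> [56, 20, 19, 13, -26, -32, -35] -> [56, 20, 19, 13, -26, -32, -35] -> [56, 20, -26, -32]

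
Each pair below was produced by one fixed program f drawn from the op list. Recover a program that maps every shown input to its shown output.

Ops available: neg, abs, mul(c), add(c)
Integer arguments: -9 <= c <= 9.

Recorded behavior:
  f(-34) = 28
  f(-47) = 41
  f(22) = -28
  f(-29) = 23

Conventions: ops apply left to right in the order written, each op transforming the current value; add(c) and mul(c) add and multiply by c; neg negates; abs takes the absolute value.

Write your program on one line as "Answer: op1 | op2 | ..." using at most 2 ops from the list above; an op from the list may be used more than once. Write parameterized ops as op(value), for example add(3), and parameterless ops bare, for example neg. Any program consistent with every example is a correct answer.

add(6) | neg

Check, running the answer program on each example:
  -34 -> -28 -> 28
  -47 -> -41 -> 41
  22 -> 28 -> -28
  -29 -> -23 -> 23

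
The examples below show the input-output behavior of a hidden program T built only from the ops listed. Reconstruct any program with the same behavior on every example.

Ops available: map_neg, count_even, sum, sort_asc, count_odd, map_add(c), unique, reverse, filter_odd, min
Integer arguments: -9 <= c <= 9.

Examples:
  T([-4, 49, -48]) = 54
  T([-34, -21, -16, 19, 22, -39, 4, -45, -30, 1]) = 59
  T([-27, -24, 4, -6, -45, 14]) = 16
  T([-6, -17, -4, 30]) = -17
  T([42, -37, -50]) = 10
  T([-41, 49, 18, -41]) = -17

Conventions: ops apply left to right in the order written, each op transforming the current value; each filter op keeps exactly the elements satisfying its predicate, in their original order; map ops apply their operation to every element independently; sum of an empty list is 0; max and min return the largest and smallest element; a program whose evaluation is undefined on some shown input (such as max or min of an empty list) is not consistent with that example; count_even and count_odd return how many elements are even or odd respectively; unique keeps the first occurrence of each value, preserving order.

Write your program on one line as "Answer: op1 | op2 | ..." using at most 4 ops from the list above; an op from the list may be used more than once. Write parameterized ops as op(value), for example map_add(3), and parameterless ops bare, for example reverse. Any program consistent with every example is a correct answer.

map_add(-1) | map_neg | filter_odd | sum

Check, running the answer program on each example:
  [-4, 49, -48] -> [-5, 48, -49] -> [5, -48, 49] -> [5, 49] -> 54
  [-34, -21, -16, 19, 22, -39, 4, -45, -30, 1] -> [-35, -22, -17, 18, 21, -40, 3, -46, -31, 0] -> [35, 22, 17, -18, -21, 40, -3, 46, 31, 0] -> [35, 17, -21, -3, 31] -> 59
  [-27, -24, 4, -6, -45, 14] -> [-28, -25, 3, -7, -46, 13] -> [28, 25, -3, 7, 46, -13] -> [25, -3, 7, -13] -> 16
  [-6, -17, -4, 30] -> [-7, -18, -5, 29] -> [7, 18, 5, -29] -> [7, 5, -29] -> -17
  [42, -37, -50] -> [41, -38, -51] -> [-41, 38, 51] -> [-41, 51] -> 10
  [-41, 49, 18, -41] -> [-42, 48, 17, -42] -> [42, -48, -17, 42] -> [-17] -> -17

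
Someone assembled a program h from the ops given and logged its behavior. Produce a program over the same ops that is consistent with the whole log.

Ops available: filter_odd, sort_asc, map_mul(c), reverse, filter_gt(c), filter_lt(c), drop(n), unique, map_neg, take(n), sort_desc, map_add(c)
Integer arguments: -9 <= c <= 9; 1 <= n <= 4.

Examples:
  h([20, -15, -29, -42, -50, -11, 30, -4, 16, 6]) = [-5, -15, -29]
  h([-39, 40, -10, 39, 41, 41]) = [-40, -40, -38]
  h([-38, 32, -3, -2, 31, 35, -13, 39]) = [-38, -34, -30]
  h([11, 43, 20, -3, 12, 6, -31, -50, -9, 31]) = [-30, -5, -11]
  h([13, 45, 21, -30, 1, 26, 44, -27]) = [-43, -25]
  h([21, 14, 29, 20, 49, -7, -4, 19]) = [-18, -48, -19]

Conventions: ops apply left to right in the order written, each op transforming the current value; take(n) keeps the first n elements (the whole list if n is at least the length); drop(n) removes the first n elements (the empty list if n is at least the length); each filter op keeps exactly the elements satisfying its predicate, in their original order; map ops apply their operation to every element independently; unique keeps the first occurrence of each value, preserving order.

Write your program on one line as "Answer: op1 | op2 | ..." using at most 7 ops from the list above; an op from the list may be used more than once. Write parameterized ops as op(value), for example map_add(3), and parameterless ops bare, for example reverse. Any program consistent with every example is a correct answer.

filter_gt(-1) | reverse | take(3) | map_add(-1) | map_neg | filter_lt(-1)

Check, running the answer program on each example:
  [20, -15, -29, -42, -50, -11, 30, -4, 16, 6] -> [20, 30, 16, 6] -> [6, 16, 30, 20] -> [6, 16, 30] -> [5, 15, 29] -> [-5, -15, -29] -> [-5, -15, -29]
  [-39, 40, -10, 39, 41, 41] -> [40, 39, 41, 41] -> [41, 41, 39, 40] -> [41, 41, 39] -> [40, 40, 38] -> [-40, -40, -38] -> [-40, -40, -38]
  [-38, 32, -3, -2, 31, 35, -13, 39] -> [32, 31, 35, 39] -> [39, 35, 31, 32] -> [39, 35, 31] -> [38, 34, 30] -> [-38, -34, -30] -> [-38, -34, -30]
  [11, 43, 20, -3, 12, 6, -31, -50, -9, 31] -> [11, 43, 20, 12, 6, 31] -> [31, 6, 12, 20, 43, 11] -> [31, 6, 12] -> [30, 5, 11] -> [-30, -5, -11] -> [-30, -5, -11]
  [13, 45, 21, -30, 1, 26, 44, -27] -> [13, 45, 21, 1, 26, 44] -> [44, 26, 1, 21, 45, 13] -> [44, 26, 1] -> [43, 25, 0] -> [-43, -25, 0] -> [-43, -25]
  [21, 14, 29, 20, 49, -7, -4, 19] -> [21, 14, 29, 20, 49, 19] -> [19, 49, 20, 29, 14, 21] -> [19, 49, 20] -> [18, 48, 19] -> [-18, -48, -19] -> [-18, -48, -19]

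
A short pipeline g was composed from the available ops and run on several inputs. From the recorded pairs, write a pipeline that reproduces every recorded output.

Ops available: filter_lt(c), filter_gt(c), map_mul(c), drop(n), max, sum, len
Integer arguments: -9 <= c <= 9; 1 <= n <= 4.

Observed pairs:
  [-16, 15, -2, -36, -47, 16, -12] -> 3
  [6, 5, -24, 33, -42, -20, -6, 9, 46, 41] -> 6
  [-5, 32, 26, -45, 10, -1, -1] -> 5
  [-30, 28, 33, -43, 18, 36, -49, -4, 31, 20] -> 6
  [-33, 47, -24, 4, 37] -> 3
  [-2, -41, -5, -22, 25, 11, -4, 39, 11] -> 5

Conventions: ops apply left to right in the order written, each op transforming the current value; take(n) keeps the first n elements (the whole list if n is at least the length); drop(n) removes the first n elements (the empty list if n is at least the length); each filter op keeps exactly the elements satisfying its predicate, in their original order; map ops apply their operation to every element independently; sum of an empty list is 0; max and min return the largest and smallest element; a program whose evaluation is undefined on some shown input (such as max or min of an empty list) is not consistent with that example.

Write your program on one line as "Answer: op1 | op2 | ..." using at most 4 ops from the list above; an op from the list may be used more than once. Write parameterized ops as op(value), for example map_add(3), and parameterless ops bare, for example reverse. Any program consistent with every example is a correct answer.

filter_gt(-3) | map_mul(5) | len

Check, running the answer program on each example:
  [-16, 15, -2, -36, -47, 16, -12] -> [15, -2, 16] -> [75, -10, 80] -> 3
  [6, 5, -24, 33, -42, -20, -6, 9, 46, 41] -> [6, 5, 33, 9, 46, 41] -> [30, 25, 165, 45, 230, 205] -> 6
  [-5, 32, 26, -45, 10, -1, -1] -> [32, 26, 10, -1, -1] -> [160, 130, 50, -5, -5] -> 5
  [-30, 28, 33, -43, 18, 36, -49, -4, 31, 20] -> [28, 33, 18, 36, 31, 20] -> [140, 165, 90, 180, 155, 100] -> 6
  [-33, 47, -24, 4, 37] -> [47, 4, 37] -> [235, 20, 185] -> 3
  [-2, -41, -5, -22, 25, 11, -4, 39, 11] -> [-2, 25, 11, 39, 11] -> [-10, 125, 55, 195, 55] -> 5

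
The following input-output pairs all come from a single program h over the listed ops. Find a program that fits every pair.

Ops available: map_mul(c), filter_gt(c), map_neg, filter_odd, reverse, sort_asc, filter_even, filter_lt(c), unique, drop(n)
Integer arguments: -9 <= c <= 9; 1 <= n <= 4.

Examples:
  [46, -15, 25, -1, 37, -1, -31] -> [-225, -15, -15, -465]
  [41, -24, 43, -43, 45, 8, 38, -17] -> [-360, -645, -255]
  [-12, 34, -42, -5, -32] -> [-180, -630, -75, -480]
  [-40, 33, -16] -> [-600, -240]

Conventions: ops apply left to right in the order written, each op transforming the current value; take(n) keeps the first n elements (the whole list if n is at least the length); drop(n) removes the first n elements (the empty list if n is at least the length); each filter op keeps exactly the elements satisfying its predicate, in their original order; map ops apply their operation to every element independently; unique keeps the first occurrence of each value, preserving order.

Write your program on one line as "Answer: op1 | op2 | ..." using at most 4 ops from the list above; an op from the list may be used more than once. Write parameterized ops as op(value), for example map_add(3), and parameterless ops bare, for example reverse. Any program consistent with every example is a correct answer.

map_neg | map_mul(3) | map_mul(-5) | filter_lt(0)

Check, running the answer program on each example:
  [46, -15, 25, -1, 37, -1, -31] -> [-46, 15, -25, 1, -37, 1, 31] -> [-138, 45, -75, 3, -111, 3, 93] -> [690, -225, 375, -15, 555, -15, -465] -> [-225, -15, -15, -465]
  [41, -24, 43, -43, 45, 8, 38, -17] -> [-41, 24, -43, 43, -45, -8, -38, 17] -> [-123, 72, -129, 129, -135, -24, -114, 51] -> [615, -360, 645, -645, 675, 120, 570, -255] -> [-360, -645, -255]
  [-12, 34, -42, -5, -32] -> [12, -34, 42, 5, 32] -> [36, -102, 126, 15, 96] -> [-180, 510, -630, -75, -480] -> [-180, -630, -75, -480]
  [-40, 33, -16] -> [40, -33, 16] -> [120, -99, 48] -> [-600, 495, -240] -> [-600, -240]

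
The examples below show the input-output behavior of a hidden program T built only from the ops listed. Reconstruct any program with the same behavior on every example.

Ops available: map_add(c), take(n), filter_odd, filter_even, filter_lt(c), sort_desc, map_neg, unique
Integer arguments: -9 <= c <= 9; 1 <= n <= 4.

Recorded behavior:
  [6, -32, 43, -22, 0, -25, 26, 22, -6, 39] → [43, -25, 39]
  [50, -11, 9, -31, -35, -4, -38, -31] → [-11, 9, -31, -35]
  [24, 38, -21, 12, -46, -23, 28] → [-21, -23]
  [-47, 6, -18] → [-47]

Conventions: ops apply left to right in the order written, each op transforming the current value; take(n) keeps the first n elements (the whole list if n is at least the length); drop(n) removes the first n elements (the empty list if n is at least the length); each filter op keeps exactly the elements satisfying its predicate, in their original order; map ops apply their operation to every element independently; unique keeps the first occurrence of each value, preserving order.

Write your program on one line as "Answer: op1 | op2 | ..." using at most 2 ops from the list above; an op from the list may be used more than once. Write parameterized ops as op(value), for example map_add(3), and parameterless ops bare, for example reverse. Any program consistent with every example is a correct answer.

filter_odd | unique

Check, running the answer program on each example:
  [6, -32, 43, -22, 0, -25, 26, 22, -6, 39] -> [43, -25, 39] -> [43, -25, 39]
  [50, -11, 9, -31, -35, -4, -38, -31] -> [-11, 9, -31, -35, -31] -> [-11, 9, -31, -35]
  [24, 38, -21, 12, -46, -23, 28] -> [-21, -23] -> [-21, -23]
  [-47, 6, -18] -> [-47] -> [-47]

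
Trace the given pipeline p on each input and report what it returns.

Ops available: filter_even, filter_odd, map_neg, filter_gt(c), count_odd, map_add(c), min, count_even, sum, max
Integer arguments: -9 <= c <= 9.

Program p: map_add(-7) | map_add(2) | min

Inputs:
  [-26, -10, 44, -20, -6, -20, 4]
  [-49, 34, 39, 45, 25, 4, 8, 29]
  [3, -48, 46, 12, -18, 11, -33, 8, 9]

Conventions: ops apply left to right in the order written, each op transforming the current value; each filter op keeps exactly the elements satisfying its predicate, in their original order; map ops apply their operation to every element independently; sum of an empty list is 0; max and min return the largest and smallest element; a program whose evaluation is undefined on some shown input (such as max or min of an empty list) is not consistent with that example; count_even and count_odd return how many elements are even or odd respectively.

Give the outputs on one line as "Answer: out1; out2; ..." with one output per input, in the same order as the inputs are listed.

-31; -54; -53

Execution, op by op:
  [-26, -10, 44, -20, -6, -20, 4] -> [-33, -17, 37, -27, -13, -27, -3] -> [-31, -15, 39, -25, -11, -25, -1] -> -31
  [-49, 34, 39, 45, 25, 4, 8, 29] -> [-56, 27, 32, 38, 18, -3, 1, 22] -> [-54, 29, 34, 40, 20, -1, 3, 24] -> -54
  [3, -48, 46, 12, -18, 11, -33, 8, 9] -> [-4, -55, 39, 5, -25, 4, -40, 1, 2] -> [-2, -53, 41, 7, -23, 6, -38, 3, 4] -> -53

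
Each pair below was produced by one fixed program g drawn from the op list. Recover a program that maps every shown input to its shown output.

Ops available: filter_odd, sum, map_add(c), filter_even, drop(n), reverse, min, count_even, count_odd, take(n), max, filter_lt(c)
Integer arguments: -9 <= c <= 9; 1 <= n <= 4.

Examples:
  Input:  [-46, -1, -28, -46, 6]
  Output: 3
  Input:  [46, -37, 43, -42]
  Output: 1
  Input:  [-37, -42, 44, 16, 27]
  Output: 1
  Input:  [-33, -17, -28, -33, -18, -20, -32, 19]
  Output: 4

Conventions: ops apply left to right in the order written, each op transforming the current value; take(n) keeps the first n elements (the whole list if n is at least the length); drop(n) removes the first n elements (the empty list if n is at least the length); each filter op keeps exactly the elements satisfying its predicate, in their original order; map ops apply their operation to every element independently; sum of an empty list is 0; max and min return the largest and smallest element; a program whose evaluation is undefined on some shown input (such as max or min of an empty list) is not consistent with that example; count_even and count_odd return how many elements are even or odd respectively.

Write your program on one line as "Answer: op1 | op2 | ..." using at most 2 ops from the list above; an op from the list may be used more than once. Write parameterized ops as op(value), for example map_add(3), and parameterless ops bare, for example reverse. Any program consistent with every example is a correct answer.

filter_lt(-2) | count_even

Check, running the answer program on each example:
  [-46, -1, -28, -46, 6] -> [-46, -28, -46] -> 3
  [46, -37, 43, -42] -> [-37, -42] -> 1
  [-37, -42, 44, 16, 27] -> [-37, -42] -> 1
  [-33, -17, -28, -33, -18, -20, -32, 19] -> [-33, -17, -28, -33, -18, -20, -32] -> 4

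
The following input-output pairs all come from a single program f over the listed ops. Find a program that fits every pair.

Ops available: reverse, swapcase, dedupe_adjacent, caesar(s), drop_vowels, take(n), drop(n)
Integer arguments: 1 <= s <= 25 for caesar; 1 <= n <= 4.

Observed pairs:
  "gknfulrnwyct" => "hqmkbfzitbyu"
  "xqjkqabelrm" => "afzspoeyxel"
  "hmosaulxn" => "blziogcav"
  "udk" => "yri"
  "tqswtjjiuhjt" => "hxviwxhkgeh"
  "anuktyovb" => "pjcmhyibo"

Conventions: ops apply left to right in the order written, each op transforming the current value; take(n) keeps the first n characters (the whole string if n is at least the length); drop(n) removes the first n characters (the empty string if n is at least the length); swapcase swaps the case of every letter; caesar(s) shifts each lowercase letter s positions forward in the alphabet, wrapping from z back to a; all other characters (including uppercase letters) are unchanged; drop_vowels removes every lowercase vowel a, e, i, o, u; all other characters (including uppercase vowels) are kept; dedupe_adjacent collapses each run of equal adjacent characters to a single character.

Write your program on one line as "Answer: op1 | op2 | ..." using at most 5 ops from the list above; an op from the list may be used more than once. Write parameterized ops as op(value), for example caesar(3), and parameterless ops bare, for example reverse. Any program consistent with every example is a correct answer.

caesar(6) | dedupe_adjacent | reverse | caesar(8)

Check, running the answer program on each example:
  "gknfulrnwyct" -> "mqtlarxtceiz" -> "mqtlarxtceiz" -> "ziectxraltqm" -> "hqmkbfzitbyu"
  "xqjkqabelrm" -> "dwpqwghkrxs" -> "dwpqwghkrxs" -> "sxrkhgwqpwd" -> "afzspoeyxel"
  "hmosaulxn" -> "nsuygardt" -> "nsuygardt" -> "tdragyusn" -> "blziogcav"
  "udk" -> "ajq" -> "ajq" -> "qja" -> "yri"
  "tqswtjjiuhjt" -> "zwyczppoanpz" -> "zwyczpoanpz" -> "zpnaopzcywz" -> "hxviwxhkgeh"
  "anuktyovb" -> "gtaqzeubh" -> "gtaqzeubh" -> "hbuezqatg" -> "pjcmhyibo"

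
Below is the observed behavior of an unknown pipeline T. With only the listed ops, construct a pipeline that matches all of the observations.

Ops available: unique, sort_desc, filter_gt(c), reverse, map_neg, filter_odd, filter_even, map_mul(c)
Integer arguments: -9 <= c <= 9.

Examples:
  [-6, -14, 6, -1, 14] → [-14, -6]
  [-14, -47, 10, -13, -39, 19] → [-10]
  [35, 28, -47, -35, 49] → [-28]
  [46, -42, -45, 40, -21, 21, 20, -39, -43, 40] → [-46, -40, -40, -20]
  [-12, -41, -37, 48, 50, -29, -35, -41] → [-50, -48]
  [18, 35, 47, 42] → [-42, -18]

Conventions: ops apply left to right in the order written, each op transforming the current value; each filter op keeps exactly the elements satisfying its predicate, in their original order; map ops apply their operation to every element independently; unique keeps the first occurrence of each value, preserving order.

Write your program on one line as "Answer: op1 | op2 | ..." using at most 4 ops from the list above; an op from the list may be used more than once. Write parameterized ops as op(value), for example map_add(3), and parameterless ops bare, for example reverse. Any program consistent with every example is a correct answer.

sort_desc | filter_gt(-2) | map_neg | filter_even

Check, running the answer program on each example:
  [-6, -14, 6, -1, 14] -> [14, 6, -1, -6, -14] -> [14, 6, -1] -> [-14, -6, 1] -> [-14, -6]
  [-14, -47, 10, -13, -39, 19] -> [19, 10, -13, -14, -39, -47] -> [19, 10] -> [-19, -10] -> [-10]
  [35, 28, -47, -35, 49] -> [49, 35, 28, -35, -47] -> [49, 35, 28] -> [-49, -35, -28] -> [-28]
  [46, -42, -45, 40, -21, 21, 20, -39, -43, 40] -> [46, 40, 40, 21, 20, -21, -39, -42, -43, -45] -> [46, 40, 40, 21, 20] -> [-46, -40, -40, -21, -20] -> [-46, -40, -40, -20]
  [-12, -41, -37, 48, 50, -29, -35, -41] -> [50, 48, -12, -29, -35, -37, -41, -41] -> [50, 48] -> [-50, -48] -> [-50, -48]
  [18, 35, 47, 42] -> [47, 42, 35, 18] -> [47, 42, 35, 18] -> [-47, -42, -35, -18] -> [-42, -18]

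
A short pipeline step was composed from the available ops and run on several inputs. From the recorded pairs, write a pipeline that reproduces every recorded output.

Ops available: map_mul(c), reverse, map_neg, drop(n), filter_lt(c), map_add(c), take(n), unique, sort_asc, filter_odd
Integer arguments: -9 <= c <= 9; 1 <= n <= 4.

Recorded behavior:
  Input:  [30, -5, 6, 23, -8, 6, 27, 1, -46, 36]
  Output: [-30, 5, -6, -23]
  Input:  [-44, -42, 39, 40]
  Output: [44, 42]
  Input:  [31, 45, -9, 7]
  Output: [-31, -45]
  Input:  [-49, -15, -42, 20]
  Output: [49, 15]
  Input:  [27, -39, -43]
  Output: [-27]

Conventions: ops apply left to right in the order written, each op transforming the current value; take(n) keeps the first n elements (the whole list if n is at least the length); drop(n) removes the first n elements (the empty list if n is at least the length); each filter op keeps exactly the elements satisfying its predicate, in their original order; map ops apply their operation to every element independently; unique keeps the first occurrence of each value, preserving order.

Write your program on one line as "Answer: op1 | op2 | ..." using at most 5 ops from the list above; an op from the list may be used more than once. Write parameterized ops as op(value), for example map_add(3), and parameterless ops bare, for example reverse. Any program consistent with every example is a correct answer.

reverse | drop(2) | map_neg | reverse | take(4)

Check, running the answer program on each example:
  [30, -5, 6, 23, -8, 6, 27, 1, -46, 36] -> [36, -46, 1, 27, 6, -8, 23, 6, -5, 30] -> [1, 27, 6, -8, 23, 6, -5, 30] -> [-1, -27, -6, 8, -23, -6, 5, -30] -> [-30, 5, -6, -23, 8, -6, -27, -1] -> [-30, 5, -6, -23]
  [-44, -42, 39, 40] -> [40, 39, -42, -44] -> [-42, -44] -> [42, 44] -> [44, 42] -> [44, 42]
  [31, 45, -9, 7] -> [7, -9, 45, 31] -> [45, 31] -> [-45, -31] -> [-31, -45] -> [-31, -45]
  [-49, -15, -42, 20] -> [20, -42, -15, -49] -> [-15, -49] -> [15, 49] -> [49, 15] -> [49, 15]
  [27, -39, -43] -> [-43, -39, 27] -> [27] -> [-27] -> [-27] -> [-27]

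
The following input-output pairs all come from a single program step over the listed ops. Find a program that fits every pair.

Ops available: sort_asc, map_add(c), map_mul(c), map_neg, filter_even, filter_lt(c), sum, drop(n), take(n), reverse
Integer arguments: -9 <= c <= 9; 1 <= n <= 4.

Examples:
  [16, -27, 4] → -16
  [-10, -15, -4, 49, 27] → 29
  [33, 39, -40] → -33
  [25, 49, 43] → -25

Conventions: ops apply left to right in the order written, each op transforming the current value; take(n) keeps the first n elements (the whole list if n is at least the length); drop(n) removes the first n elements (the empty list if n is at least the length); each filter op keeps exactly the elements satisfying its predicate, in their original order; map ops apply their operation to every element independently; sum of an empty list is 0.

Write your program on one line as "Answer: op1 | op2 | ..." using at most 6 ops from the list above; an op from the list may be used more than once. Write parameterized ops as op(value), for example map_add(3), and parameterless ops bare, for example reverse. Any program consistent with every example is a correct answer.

reverse | drop(2) | reverse | map_neg | sum

Check, running the answer program on each example:
  [16, -27, 4] -> [4, -27, 16] -> [16] -> [16] -> [-16] -> -16
  [-10, -15, -4, 49, 27] -> [27, 49, -4, -15, -10] -> [-4, -15, -10] -> [-10, -15, -4] -> [10, 15, 4] -> 29
  [33, 39, -40] -> [-40, 39, 33] -> [33] -> [33] -> [-33] -> -33
  [25, 49, 43] -> [43, 49, 25] -> [25] -> [25] -> [-25] -> -25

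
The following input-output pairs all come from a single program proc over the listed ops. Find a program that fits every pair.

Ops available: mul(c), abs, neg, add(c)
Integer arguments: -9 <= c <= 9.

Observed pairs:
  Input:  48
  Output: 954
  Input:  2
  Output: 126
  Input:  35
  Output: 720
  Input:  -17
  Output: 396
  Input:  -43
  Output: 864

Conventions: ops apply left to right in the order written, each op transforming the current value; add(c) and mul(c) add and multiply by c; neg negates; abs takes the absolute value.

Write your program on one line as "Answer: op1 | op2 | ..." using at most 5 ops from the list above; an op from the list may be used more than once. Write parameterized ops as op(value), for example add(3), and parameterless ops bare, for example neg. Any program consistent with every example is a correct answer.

abs | add(5) | neg | mul(2) | mul(-9)

Check, running the answer program on each example:
  48 -> 48 -> 53 -> -53 -> -106 -> 954
  2 -> 2 -> 7 -> -7 -> -14 -> 126
  35 -> 35 -> 40 -> -40 -> -80 -> 720
  -17 -> 17 -> 22 -> -22 -> -44 -> 396
  -43 -> 43 -> 48 -> -48 -> -96 -> 864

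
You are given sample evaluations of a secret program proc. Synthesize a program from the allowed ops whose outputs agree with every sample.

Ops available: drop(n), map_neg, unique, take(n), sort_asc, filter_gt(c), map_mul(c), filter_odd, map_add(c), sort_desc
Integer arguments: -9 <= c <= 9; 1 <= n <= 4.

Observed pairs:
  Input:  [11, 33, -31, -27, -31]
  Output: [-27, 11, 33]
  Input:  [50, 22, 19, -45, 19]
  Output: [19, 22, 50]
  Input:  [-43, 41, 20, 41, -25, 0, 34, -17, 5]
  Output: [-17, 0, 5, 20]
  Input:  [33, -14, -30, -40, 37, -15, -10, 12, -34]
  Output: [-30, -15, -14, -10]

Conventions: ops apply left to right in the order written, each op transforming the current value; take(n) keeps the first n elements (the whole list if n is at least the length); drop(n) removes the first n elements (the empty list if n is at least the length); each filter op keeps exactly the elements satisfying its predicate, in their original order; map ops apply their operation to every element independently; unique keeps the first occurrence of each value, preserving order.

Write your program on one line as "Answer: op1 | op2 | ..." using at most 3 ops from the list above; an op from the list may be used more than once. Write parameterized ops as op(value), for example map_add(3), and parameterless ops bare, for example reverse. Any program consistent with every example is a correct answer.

sort_asc | drop(2) | take(4)

Check, running the answer program on each example:
  [11, 33, -31, -27, -31] -> [-31, -31, -27, 11, 33] -> [-27, 11, 33] -> [-27, 11, 33]
  [50, 22, 19, -45, 19] -> [-45, 19, 19, 22, 50] -> [19, 22, 50] -> [19, 22, 50]
  [-43, 41, 20, 41, -25, 0, 34, -17, 5] -> [-43, -25, -17, 0, 5, 20, 34, 41, 41] -> [-17, 0, 5, 20, 34, 41, 41] -> [-17, 0, 5, 20]
  [33, -14, -30, -40, 37, -15, -10, 12, -34] -> [-40, -34, -30, -15, -14, -10, 12, 33, 37] -> [-30, -15, -14, -10, 12, 33, 37] -> [-30, -15, -14, -10]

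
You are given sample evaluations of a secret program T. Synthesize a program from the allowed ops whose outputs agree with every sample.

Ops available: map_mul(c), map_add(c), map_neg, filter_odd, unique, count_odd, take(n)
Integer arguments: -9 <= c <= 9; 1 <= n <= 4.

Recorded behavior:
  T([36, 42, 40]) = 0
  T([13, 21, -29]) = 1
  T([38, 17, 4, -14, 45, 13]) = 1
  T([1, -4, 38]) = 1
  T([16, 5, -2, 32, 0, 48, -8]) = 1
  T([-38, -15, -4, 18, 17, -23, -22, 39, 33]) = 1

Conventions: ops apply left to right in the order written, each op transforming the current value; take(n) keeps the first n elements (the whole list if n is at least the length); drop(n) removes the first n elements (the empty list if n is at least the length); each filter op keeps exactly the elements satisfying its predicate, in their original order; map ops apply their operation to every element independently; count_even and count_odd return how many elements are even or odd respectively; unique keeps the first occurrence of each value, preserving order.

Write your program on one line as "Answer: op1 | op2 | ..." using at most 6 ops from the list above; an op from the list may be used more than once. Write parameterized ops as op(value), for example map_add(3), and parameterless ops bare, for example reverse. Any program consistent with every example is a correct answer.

map_add(-2) | map_neg | filter_odd | take(1) | count_odd

Check, running the answer program on each example:
  [36, 42, 40] -> [34, 40, 38] -> [-34, -40, -38] -> [] -> [] -> 0
  [13, 21, -29] -> [11, 19, -31] -> [-11, -19, 31] -> [-11, -19, 31] -> [-11] -> 1
  [38, 17, 4, -14, 45, 13] -> [36, 15, 2, -16, 43, 11] -> [-36, -15, -2, 16, -43, -11] -> [-15, -43, -11] -> [-15] -> 1
  [1, -4, 38] -> [-1, -6, 36] -> [1, 6, -36] -> [1] -> [1] -> 1
  [16, 5, -2, 32, 0, 48, -8] -> [14, 3, -4, 30, -2, 46, -10] -> [-14, -3, 4, -30, 2, -46, 10] -> [-3] -> [-3] -> 1
  [-38, -15, -4, 18, 17, -23, -22, 39, 33] -> [-40, -17, -6, 16, 15, -25, -24, 37, 31] -> [40, 17, 6, -16, -15, 25, 24, -37, -31] -> [17, -15, 25, -37, -31] -> [17] -> 1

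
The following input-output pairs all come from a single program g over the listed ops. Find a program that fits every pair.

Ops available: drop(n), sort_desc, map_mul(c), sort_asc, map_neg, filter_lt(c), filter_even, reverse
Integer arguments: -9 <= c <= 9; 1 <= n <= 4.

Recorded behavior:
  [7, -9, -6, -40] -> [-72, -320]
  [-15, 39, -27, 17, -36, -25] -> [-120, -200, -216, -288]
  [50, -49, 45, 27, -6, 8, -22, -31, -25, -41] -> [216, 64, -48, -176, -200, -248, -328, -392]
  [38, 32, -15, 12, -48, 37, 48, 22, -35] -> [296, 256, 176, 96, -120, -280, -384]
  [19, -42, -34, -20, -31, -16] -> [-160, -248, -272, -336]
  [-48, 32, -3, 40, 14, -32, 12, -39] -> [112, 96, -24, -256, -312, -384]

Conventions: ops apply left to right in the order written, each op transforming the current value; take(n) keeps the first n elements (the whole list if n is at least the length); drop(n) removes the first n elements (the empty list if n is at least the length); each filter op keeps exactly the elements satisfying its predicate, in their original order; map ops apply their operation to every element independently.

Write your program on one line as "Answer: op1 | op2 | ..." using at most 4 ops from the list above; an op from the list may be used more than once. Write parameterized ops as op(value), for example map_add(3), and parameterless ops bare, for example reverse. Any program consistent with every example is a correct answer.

sort_asc | reverse | map_mul(8) | drop(2)

Check, running the answer program on each example:
  [7, -9, -6, -40] -> [-40, -9, -6, 7] -> [7, -6, -9, -40] -> [56, -48, -72, -320] -> [-72, -320]
  [-15, 39, -27, 17, -36, -25] -> [-36, -27, -25, -15, 17, 39] -> [39, 17, -15, -25, -27, -36] -> [312, 136, -120, -200, -216, -288] -> [-120, -200, -216, -288]
  [50, -49, 45, 27, -6, 8, -22, -31, -25, -41] -> [-49, -41, -31, -25, -22, -6, 8, 27, 45, 50] -> [50, 45, 27, 8, -6, -22, -25, -31, -41, -49] -> [400, 360, 216, 64, -48, -176, -200, -248, -328, -392] -> [216, 64, -48, -176, -200, -248, -328, -392]
  [38, 32, -15, 12, -48, 37, 48, 22, -35] -> [-48, -35, -15, 12, 22, 32, 37, 38, 48] -> [48, 38, 37, 32, 22, 12, -15, -35, -48] -> [384, 304, 296, 256, 176, 96, -120, -280, -384] -> [296, 256, 176, 96, -120, -280, -384]
  [19, -42, -34, -20, -31, -16] -> [-42, -34, -31, -20, -16, 19] -> [19, -16, -20, -31, -34, -42] -> [152, -128, -160, -248, -272, -336] -> [-160, -248, -272, -336]
  [-48, 32, -3, 40, 14, -32, 12, -39] -> [-48, -39, -32, -3, 12, 14, 32, 40] -> [40, 32, 14, 12, -3, -32, -39, -48] -> [320, 256, 112, 96, -24, -256, -312, -384] -> [112, 96, -24, -256, -312, -384]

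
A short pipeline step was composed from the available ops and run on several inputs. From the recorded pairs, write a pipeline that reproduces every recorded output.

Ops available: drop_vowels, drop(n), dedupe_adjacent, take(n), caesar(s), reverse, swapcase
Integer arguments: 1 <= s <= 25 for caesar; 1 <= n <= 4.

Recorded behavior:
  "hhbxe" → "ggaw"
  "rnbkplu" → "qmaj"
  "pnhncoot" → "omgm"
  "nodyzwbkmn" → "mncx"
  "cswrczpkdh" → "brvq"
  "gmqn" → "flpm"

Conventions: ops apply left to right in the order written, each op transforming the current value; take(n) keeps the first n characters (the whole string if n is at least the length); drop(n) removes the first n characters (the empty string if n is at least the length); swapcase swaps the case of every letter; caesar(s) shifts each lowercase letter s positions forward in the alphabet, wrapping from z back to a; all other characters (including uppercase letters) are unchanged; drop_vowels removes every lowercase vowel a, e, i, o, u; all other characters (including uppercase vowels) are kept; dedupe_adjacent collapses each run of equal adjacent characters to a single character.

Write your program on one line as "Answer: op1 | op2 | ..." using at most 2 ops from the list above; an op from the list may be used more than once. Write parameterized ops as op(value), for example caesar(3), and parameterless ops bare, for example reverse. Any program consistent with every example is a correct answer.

caesar(25) | take(4)

Check, running the answer program on each example:
  "hhbxe" -> "ggawd" -> "ggaw"
  "rnbkplu" -> "qmajokt" -> "qmaj"
  "pnhncoot" -> "omgmbnns" -> "omgm"
  "nodyzwbkmn" -> "mncxyvajlm" -> "mncx"
  "cswrczpkdh" -> "brvqbyojcg" -> "brvq"
  "gmqn" -> "flpm" -> "flpm"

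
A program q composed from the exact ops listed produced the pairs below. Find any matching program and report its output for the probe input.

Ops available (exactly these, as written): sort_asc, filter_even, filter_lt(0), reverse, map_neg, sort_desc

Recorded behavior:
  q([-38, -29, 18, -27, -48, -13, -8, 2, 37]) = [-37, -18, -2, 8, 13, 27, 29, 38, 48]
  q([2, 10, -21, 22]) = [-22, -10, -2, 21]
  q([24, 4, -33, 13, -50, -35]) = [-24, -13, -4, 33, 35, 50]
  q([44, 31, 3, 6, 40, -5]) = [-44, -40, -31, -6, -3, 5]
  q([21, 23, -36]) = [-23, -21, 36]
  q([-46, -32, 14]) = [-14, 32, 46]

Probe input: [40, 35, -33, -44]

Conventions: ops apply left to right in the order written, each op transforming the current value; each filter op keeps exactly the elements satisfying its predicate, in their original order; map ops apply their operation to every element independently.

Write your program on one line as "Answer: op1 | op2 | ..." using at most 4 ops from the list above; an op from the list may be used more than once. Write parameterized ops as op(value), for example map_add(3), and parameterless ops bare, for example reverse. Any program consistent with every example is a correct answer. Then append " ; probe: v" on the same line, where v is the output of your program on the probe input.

sort_asc | sort_desc | map_neg ; probe: [-40, -35, 33, 44]

Check, running the answer program on each example:
  [-38, -29, 18, -27, -48, -13, -8, 2, 37] -> [-48, -38, -29, -27, -13, -8, 2, 18, 37] -> [37, 18, 2, -8, -13, -27, -29, -38, -48] -> [-37, -18, -2, 8, 13, 27, 29, 38, 48]
  [2, 10, -21, 22] -> [-21, 2, 10, 22] -> [22, 10, 2, -21] -> [-22, -10, -2, 21]
  [24, 4, -33, 13, -50, -35] -> [-50, -35, -33, 4, 13, 24] -> [24, 13, 4, -33, -35, -50] -> [-24, -13, -4, 33, 35, 50]
  [44, 31, 3, 6, 40, -5] -> [-5, 3, 6, 31, 40, 44] -> [44, 40, 31, 6, 3, -5] -> [-44, -40, -31, -6, -3, 5]
  [21, 23, -36] -> [-36, 21, 23] -> [23, 21, -36] -> [-23, -21, 36]
  [-46, -32, 14] -> [-46, -32, 14] -> [14, -32, -46] -> [-14, 32, 46]
  probe: [40, 35, -33, -44] -> [-44, -33, 35, 40] -> [40, 35, -33, -44] -> [-40, -35, 33, 44]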